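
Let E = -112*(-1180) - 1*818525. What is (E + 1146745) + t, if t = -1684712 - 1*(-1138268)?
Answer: -86064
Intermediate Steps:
t = -546444 (t = -1684712 + 1138268 = -546444)
E = -686365 (E = 132160 - 818525 = -686365)
(E + 1146745) + t = (-686365 + 1146745) - 546444 = 460380 - 546444 = -86064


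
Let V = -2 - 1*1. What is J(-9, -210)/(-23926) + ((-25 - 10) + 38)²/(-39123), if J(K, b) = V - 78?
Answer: 46883/14858046 ≈ 0.0031554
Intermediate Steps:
V = -3 (V = -2 - 1 = -3)
J(K, b) = -81 (J(K, b) = -3 - 78 = -81)
J(-9, -210)/(-23926) + ((-25 - 10) + 38)²/(-39123) = -81/(-23926) + ((-25 - 10) + 38)²/(-39123) = -81*(-1/23926) + (-35 + 38)²*(-1/39123) = 81/23926 + 3²*(-1/39123) = 81/23926 + 9*(-1/39123) = 81/23926 - 1/4347 = 46883/14858046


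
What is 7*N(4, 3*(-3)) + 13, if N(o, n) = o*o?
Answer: 125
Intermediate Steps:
N(o, n) = o**2
7*N(4, 3*(-3)) + 13 = 7*4**2 + 13 = 7*16 + 13 = 112 + 13 = 125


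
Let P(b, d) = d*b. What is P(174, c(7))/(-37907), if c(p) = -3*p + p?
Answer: 2436/37907 ≈ 0.064263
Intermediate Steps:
c(p) = -2*p
P(b, d) = b*d
P(174, c(7))/(-37907) = (174*(-2*7))/(-37907) = (174*(-14))*(-1/37907) = -2436*(-1/37907) = 2436/37907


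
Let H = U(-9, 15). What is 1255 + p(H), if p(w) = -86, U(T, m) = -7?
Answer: 1169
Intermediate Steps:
H = -7
1255 + p(H) = 1255 - 86 = 1169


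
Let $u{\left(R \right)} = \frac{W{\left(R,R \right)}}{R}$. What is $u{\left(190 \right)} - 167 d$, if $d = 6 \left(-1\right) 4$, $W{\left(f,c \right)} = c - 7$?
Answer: $\frac{761703}{190} \approx 4009.0$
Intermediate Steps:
$W{\left(f,c \right)} = -7 + c$ ($W{\left(f,c \right)} = c - 7 = -7 + c$)
$u{\left(R \right)} = \frac{-7 + R}{R}$
$d = -24$ ($d = \left(-6\right) 4 = -24$)
$u{\left(190 \right)} - 167 d = \frac{-7 + 190}{190} - 167 \left(-24\right) = \frac{1}{190} \cdot 183 - -4008 = \frac{183}{190} + 4008 = \frac{761703}{190}$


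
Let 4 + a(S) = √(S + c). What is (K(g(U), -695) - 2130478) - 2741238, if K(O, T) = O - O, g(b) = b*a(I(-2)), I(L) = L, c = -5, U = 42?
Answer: -4871716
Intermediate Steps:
a(S) = -4 + √(-5 + S) (a(S) = -4 + √(S - 5) = -4 + √(-5 + S))
g(b) = b*(-4 + I*√7) (g(b) = b*(-4 + √(-5 - 2)) = b*(-4 + √(-7)) = b*(-4 + I*√7))
K(O, T) = 0
(K(g(U), -695) - 2130478) - 2741238 = (0 - 2130478) - 2741238 = -2130478 - 2741238 = -4871716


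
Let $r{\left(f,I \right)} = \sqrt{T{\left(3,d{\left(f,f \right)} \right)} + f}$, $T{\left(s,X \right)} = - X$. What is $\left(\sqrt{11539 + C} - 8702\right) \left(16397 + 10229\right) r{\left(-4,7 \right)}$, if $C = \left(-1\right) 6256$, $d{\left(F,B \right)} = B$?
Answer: $0$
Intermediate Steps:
$C = -6256$
$r{\left(f,I \right)} = 0$ ($r{\left(f,I \right)} = \sqrt{- f + f} = \sqrt{0} = 0$)
$\left(\sqrt{11539 + C} - 8702\right) \left(16397 + 10229\right) r{\left(-4,7 \right)} = \left(\sqrt{11539 - 6256} - 8702\right) \left(16397 + 10229\right) 0 = \left(\sqrt{5283} - 8702\right) 26626 \cdot 0 = \left(3 \sqrt{587} - 8702\right) 26626 \cdot 0 = \left(-8702 + 3 \sqrt{587}\right) 26626 \cdot 0 = \left(-231699452 + 79878 \sqrt{587}\right) 0 = 0$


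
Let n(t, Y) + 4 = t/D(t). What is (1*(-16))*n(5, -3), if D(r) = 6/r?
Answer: -8/3 ≈ -2.6667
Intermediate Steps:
n(t, Y) = -4 + t²/6 (n(t, Y) = -4 + t/((6/t)) = -4 + t*(t/6) = -4 + t²/6)
(1*(-16))*n(5, -3) = (1*(-16))*(-4 + (⅙)*5²) = -16*(-4 + (⅙)*25) = -16*(-4 + 25/6) = -16*⅙ = -8/3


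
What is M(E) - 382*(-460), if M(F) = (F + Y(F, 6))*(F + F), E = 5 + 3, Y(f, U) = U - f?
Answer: 175816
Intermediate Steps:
E = 8
M(F) = 12*F (M(F) = (F + (6 - F))*(F + F) = 6*(2*F) = 12*F)
M(E) - 382*(-460) = 12*8 - 382*(-460) = 96 + 175720 = 175816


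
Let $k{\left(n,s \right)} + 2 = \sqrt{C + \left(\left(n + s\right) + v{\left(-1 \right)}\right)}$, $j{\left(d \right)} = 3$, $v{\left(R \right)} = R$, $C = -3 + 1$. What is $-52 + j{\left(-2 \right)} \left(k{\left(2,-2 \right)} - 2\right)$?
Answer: $-64 + 3 i \sqrt{3} \approx -64.0 + 5.1962 i$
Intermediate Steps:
$C = -2$
$k{\left(n,s \right)} = -2 + \sqrt{-3 + n + s}$ ($k{\left(n,s \right)} = -2 + \sqrt{-2 - \left(1 - n - s\right)} = -2 + \sqrt{-2 + \left(-1 + n + s\right)} = -2 + \sqrt{-3 + n + s}$)
$-52 + j{\left(-2 \right)} \left(k{\left(2,-2 \right)} - 2\right) = -52 + 3 \left(\left(-2 + \sqrt{-3 + 2 - 2}\right) - 2\right) = -52 + 3 \left(\left(-2 + \sqrt{-3}\right) - 2\right) = -52 + 3 \left(\left(-2 + i \sqrt{3}\right) - 2\right) = -52 + 3 \left(-4 + i \sqrt{3}\right) = -52 - \left(12 - 3 i \sqrt{3}\right) = -64 + 3 i \sqrt{3}$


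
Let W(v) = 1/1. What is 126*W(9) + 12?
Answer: 138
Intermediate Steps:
W(v) = 1
126*W(9) + 12 = 126*1 + 12 = 126 + 12 = 138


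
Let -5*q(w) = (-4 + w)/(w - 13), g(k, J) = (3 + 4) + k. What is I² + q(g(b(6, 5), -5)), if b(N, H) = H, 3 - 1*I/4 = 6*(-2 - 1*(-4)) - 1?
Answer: 5128/5 ≈ 1025.6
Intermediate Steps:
I = -32 (I = 12 - 4*(6*(-2 - 1*(-4)) - 1) = 12 - 4*(6*(-2 + 4) - 1) = 12 - 4*(6*2 - 1) = 12 - 4*(12 - 1) = 12 - 4*11 = 12 - 44 = -32)
g(k, J) = 7 + k
q(w) = -(-4 + w)/(5*(-13 + w)) (q(w) = -(-4 + w)/(5*(w - 13)) = -(-4 + w)/(5*(-13 + w)))
I² + q(g(b(6, 5), -5)) = (-32)² + (4 - (7 + 5))/(5*(-13 + (7 + 5))) = 1024 + (4 - 1*12)/(5*(-13 + 12)) = 1024 + (⅕)*(4 - 12)/(-1) = 1024 + (⅕)*(-1)*(-8) = 1024 + 8/5 = 5128/5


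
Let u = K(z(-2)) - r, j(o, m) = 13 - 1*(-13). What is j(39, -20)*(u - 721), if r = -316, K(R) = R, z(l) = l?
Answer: -10582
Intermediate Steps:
j(o, m) = 26 (j(o, m) = 13 + 13 = 26)
u = 314 (u = -2 - 1*(-316) = -2 + 316 = 314)
j(39, -20)*(u - 721) = 26*(314 - 721) = 26*(-407) = -10582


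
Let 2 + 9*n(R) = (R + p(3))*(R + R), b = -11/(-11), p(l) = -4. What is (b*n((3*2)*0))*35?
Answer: -70/9 ≈ -7.7778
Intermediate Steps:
b = 1 (b = -11*(-1/11) = 1)
n(R) = -2/9 + 2*R*(-4 + R)/9 (n(R) = -2/9 + ((R - 4)*(R + R))/9 = -2/9 + ((-4 + R)*(2*R))/9 = -2/9 + (2*R*(-4 + R))/9 = -2/9 + 2*R*(-4 + R)/9)
(b*n((3*2)*0))*35 = (1*(-2/9 - 8*3*2*0/9 + 2*((3*2)*0)²/9))*35 = (1*(-2/9 - 16*0/3 + 2*(6*0)²/9))*35 = (1*(-2/9 - 8/9*0 + (2/9)*0²))*35 = (1*(-2/9 + 0 + (2/9)*0))*35 = (1*(-2/9 + 0 + 0))*35 = (1*(-2/9))*35 = -2/9*35 = -70/9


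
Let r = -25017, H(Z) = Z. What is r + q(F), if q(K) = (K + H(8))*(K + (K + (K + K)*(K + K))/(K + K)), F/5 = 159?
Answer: 3781079/2 ≈ 1.8905e+6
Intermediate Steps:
F = 795 (F = 5*159 = 795)
q(K) = (8 + K)*(K + (K + 4*K**2)/(2*K)) (q(K) = (K + 8)*(K + (K + (K + K)*(K + K))/(K + K)) = (8 + K)*(K + (K + (2*K)*(2*K))/((2*K))) = (8 + K)*(K + (K + 4*K**2)*(1/(2*K))) = (8 + K)*(K + (K + 4*K**2)/(2*K)))
r + q(F) = -25017 + (4 + 3*795**2 + (49/2)*795) = -25017 + (4 + 3*632025 + 38955/2) = -25017 + (4 + 1896075 + 38955/2) = -25017 + 3831113/2 = 3781079/2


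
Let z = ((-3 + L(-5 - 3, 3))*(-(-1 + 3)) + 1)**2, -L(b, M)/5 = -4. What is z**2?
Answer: 1185921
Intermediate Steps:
L(b, M) = 20 (L(b, M) = -5*(-4) = 20)
z = 1089 (z = ((-3 + 20)*(-(-1 + 3)) + 1)**2 = (17*(-1*2) + 1)**2 = (17*(-2) + 1)**2 = (-34 + 1)**2 = (-33)**2 = 1089)
z**2 = 1089**2 = 1185921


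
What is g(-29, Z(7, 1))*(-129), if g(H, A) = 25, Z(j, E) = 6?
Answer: -3225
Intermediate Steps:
g(-29, Z(7, 1))*(-129) = 25*(-129) = -3225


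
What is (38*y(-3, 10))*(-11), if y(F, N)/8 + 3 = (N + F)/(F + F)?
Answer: 41800/3 ≈ 13933.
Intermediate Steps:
y(F, N) = -24 + 4*(F + N)/F (y(F, N) = -24 + 8*((N + F)/(F + F)) = -24 + 8*((F + N)/((2*F))) = -24 + 8*((F + N)*(1/(2*F))) = -24 + 8*((F + N)/(2*F)) = -24 + 4*(F + N)/F)
(38*y(-3, 10))*(-11) = (38*(-20 + 4*10/(-3)))*(-11) = (38*(-20 + 4*10*(-1/3)))*(-11) = (38*(-20 - 40/3))*(-11) = (38*(-100/3))*(-11) = -3800/3*(-11) = 41800/3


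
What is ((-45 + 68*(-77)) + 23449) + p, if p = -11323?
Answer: 6845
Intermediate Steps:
((-45 + 68*(-77)) + 23449) + p = ((-45 + 68*(-77)) + 23449) - 11323 = ((-45 - 5236) + 23449) - 11323 = (-5281 + 23449) - 11323 = 18168 - 11323 = 6845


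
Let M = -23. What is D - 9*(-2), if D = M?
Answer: -5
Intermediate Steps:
D = -23
D - 9*(-2) = -23 - 9*(-2) = -23 + 18 = -5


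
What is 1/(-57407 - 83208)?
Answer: -1/140615 ≈ -7.1116e-6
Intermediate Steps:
1/(-57407 - 83208) = 1/(-140615) = -1/140615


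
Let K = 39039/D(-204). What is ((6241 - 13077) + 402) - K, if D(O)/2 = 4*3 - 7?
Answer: -103379/10 ≈ -10338.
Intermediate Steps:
D(O) = 10 (D(O) = 2*(4*3 - 7) = 2*(12 - 7) = 2*5 = 10)
K = 39039/10 ≈ 3903.9
((6241 - 13077) + 402) - K = ((6241 - 13077) + 402) - 1*39039/10 = (-6836 + 402) - 39039/10 = -6434 - 39039/10 = -103379/10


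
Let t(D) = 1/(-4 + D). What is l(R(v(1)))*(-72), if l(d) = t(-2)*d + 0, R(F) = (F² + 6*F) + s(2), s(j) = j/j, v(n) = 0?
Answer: 12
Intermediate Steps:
s(j) = 1
R(F) = 1 + F² + 6*F (R(F) = (F² + 6*F) + 1 = 1 + F² + 6*F)
l(d) = -d/6 (l(d) = d/(-4 - 2) + 0 = d/(-6) + 0 = -d/6 + 0 = -d/6)
l(R(v(1)))*(-72) = -(1 + 0² + 6*0)/6*(-72) = -(1 + 0 + 0)/6*(-72) = -⅙*1*(-72) = -⅙*(-72) = 12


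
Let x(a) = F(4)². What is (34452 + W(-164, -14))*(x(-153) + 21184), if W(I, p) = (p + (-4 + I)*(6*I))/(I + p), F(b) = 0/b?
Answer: 63204137536/89 ≈ 7.1016e+8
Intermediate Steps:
F(b) = 0
x(a) = 0 (x(a) = 0² = 0)
W(I, p) = (p + 6*I*(-4 + I))/(I + p)
(34452 + W(-164, -14))*(x(-153) + 21184) = (34452 + (-14 - 24*(-164) + 6*(-164)²)/(-164 - 14))*(0 + 21184) = (34452 + (-14 + 3936 + 6*26896)/(-178))*21184 = (34452 - (-14 + 3936 + 161376)/178)*21184 = (34452 - 1/178*165298)*21184 = (34452 - 82649/89)*21184 = (2983579/89)*21184 = 63204137536/89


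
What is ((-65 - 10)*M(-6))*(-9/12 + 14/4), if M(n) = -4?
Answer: 825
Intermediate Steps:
((-65 - 10)*M(-6))*(-9/12 + 14/4) = ((-65 - 10)*(-4))*(-9/12 + 14/4) = (-75*(-4))*(-9*1/12 + 14*(¼)) = 300*(-¾ + 7/2) = 300*(11/4) = 825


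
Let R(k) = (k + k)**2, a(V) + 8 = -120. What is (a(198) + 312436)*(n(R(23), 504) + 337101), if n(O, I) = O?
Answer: 105940182836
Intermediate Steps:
a(V) = -128 (a(V) = -8 - 120 = -128)
R(k) = 4*k**2 (R(k) = (2*k)**2 = 4*k**2)
(a(198) + 312436)*(n(R(23), 504) + 337101) = (-128 + 312436)*(4*23**2 + 337101) = 312308*(4*529 + 337101) = 312308*(2116 + 337101) = 312308*339217 = 105940182836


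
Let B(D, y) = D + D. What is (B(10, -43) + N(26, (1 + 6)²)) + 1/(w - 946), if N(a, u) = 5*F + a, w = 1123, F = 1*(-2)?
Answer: 6373/177 ≈ 36.006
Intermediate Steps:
F = -2
B(D, y) = 2*D
N(a, u) = -10 + a (N(a, u) = 5*(-2) + a = -10 + a)
(B(10, -43) + N(26, (1 + 6)²)) + 1/(w - 946) = (2*10 + (-10 + 26)) + 1/(1123 - 946) = (20 + 16) + 1/177 = 36 + 1/177 = 6373/177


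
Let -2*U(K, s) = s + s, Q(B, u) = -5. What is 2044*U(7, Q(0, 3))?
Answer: 10220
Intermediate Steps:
U(K, s) = -s (U(K, s) = -(s + s)/2 = -s)
2044*U(7, Q(0, 3)) = 2044*(-1*(-5)) = 2044*5 = 10220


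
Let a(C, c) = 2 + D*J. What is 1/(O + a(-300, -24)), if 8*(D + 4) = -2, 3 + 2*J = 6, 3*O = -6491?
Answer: -24/52033 ≈ -0.00046125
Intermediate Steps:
O = -6491/3 (O = (1/3)*(-6491) = -6491/3 ≈ -2163.7)
J = 3/2 (J = -3/2 + (1/2)*6 = -3/2 + 3 = 3/2 ≈ 1.5000)
D = -17/4 (D = -4 + (1/8)*(-2) = -4 - 1/4 = -17/4 ≈ -4.2500)
a(C, c) = -35/8 (a(C, c) = 2 - 17/4*3/2 = 2 - 51/8 = -35/8)
1/(O + a(-300, -24)) = 1/(-6491/3 - 35/8) = 1/(-52033/24) = -24/52033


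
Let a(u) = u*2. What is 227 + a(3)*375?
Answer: 2477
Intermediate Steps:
a(u) = 2*u
227 + a(3)*375 = 227 + (2*3)*375 = 227 + 6*375 = 227 + 2250 = 2477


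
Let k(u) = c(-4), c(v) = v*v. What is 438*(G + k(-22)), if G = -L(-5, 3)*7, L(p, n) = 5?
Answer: -8322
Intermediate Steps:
c(v) = v**2
k(u) = 16 (k(u) = (-4)**2 = 16)
G = -35 (G = -1*5*7 = -5*7 = -35)
438*(G + k(-22)) = 438*(-35 + 16) = 438*(-19) = -8322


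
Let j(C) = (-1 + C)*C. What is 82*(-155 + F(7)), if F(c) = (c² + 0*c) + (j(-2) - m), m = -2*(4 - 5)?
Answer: -8364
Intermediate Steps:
j(C) = C*(-1 + C)
m = 2 (m = -2*(-1) = 2)
F(c) = 4 + c² (F(c) = (c² + 0*c) + (-2*(-1 - 2) - 1*2) = (c² + 0) + (-2*(-3) - 2) = c² + (6 - 2) = c² + 4 = 4 + c²)
82*(-155 + F(7)) = 82*(-155 + (4 + 7²)) = 82*(-155 + (4 + 49)) = 82*(-155 + 53) = 82*(-102) = -8364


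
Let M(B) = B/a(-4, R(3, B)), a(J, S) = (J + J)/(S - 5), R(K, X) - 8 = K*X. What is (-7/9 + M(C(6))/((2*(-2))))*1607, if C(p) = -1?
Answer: -11249/9 ≈ -1249.9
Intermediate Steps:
R(K, X) = 8 + K*X
a(J, S) = 2*J/(-5 + S) (a(J, S) = (2*J)/(-5 + S) = 2*J/(-5 + S))
M(B) = B*(-3/8 - 3*B/8) (M(B) = B/((2*(-4)/(-5 + (8 + 3*B)))) = B/((2*(-4)/(3 + 3*B))) = B/((-8/(3 + 3*B))) = B*(-3/8 - 3*B/8))
(-7/9 + M(C(6))/((2*(-2))))*1607 = (-7/9 + (-3/8*(-1)*(1 - 1))/((2*(-2))))*1607 = (-7*1/9 - 3/8*(-1)*0/(-4))*1607 = (-7/9 + 0*(-1/4))*1607 = (-7/9 + 0)*1607 = -7/9*1607 = -11249/9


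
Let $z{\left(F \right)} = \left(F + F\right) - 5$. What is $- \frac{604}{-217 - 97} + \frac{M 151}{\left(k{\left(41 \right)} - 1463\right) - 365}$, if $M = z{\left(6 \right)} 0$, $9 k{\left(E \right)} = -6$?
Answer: $\frac{302}{157} \approx 1.9236$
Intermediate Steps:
$z{\left(F \right)} = -5 + 2 F$ ($z{\left(F \right)} = 2 F - 5 = -5 + 2 F$)
$k{\left(E \right)} = - \frac{2}{3}$ ($k{\left(E \right)} = \frac{1}{9} \left(-6\right) = - \frac{2}{3}$)
$M = 0$ ($M = \left(-5 + 2 \cdot 6\right) 0 = \left(-5 + 12\right) 0 = 7 \cdot 0 = 0$)
$- \frac{604}{-217 - 97} + \frac{M 151}{\left(k{\left(41 \right)} - 1463\right) - 365} = - \frac{604}{-217 - 97} + \frac{0 \cdot 151}{\left(- \frac{2}{3} - 1463\right) - 365} = - \frac{604}{-314} + \frac{0}{- \frac{4391}{3} - 365} = \left(-604\right) \left(- \frac{1}{314}\right) + \frac{0}{- \frac{5486}{3}} = \frac{302}{157} + 0 \left(- \frac{3}{5486}\right) = \frac{302}{157} + 0 = \frac{302}{157}$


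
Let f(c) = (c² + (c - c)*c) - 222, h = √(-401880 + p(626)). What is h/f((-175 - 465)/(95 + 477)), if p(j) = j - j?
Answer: -20449*I*√100470/2257039 ≈ -2.8718*I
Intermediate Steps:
p(j) = 0
h = 2*I*√100470 (h = √(-401880 + 0) = √(-401880) = 2*I*√100470 ≈ 633.94*I)
f(c) = -222 + c² (f(c) = (c² + 0*c) - 222 = (c² + 0) - 222 = c² - 222 = -222 + c²)
h/f((-175 - 465)/(95 + 477)) = (2*I*√100470)/(-222 + ((-175 - 465)/(95 + 477))²) = (2*I*√100470)/(-222 + (-640/572)²) = (2*I*√100470)/(-222 + (-640*1/572)²) = (2*I*√100470)/(-222 + (-160/143)²) = (2*I*√100470)/(-222 + 25600/20449) = (2*I*√100470)/(-4514078/20449) = (2*I*√100470)*(-20449/4514078) = -20449*I*√100470/2257039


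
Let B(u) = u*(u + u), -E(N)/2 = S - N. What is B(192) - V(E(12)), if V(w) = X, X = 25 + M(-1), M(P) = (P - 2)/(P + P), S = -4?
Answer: 147403/2 ≈ 73702.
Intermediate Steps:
M(P) = (-2 + P)/(2*P) (M(P) = (-2 + P)/((2*P)) = (-2 + P)*(1/(2*P)) = (-2 + P)/(2*P))
E(N) = 8 + 2*N (E(N) = -2*(-4 - N) = 8 + 2*N)
X = 53/2 (X = 25 + (1/2)*(-2 - 1)/(-1) = 25 + (1/2)*(-1)*(-3) = 25 + 3/2 = 53/2 ≈ 26.500)
B(u) = 2*u**2 (B(u) = u*(2*u) = 2*u**2)
V(w) = 53/2
B(192) - V(E(12)) = 2*192**2 - 1*53/2 = 2*36864 - 53/2 = 73728 - 53/2 = 147403/2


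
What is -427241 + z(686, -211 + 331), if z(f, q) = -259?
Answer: -427500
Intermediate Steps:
-427241 + z(686, -211 + 331) = -427241 - 259 = -427500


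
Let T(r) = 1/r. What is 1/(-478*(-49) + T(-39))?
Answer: 39/913457 ≈ 4.2695e-5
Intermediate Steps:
1/(-478*(-49) + T(-39)) = 1/(-478*(-49) + 1/(-39)) = 1/(23422 - 1/39) = 1/(913457/39) = 39/913457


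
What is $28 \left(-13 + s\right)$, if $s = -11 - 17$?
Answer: $-1148$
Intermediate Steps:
$s = -28$
$28 \left(-13 + s\right) = 28 \left(-13 - 28\right) = 28 \left(-41\right) = -1148$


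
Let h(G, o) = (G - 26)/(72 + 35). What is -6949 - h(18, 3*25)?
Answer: -743535/107 ≈ -6948.9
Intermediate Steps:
h(G, o) = -26/107 + G/107 (h(G, o) = (-26 + G)/107 = (-26 + G)*(1/107) = -26/107 + G/107)
-6949 - h(18, 3*25) = -6949 - (-26/107 + (1/107)*18) = -6949 - (-26/107 + 18/107) = -6949 - 1*(-8/107) = -6949 + 8/107 = -743535/107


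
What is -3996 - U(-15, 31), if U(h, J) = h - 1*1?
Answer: -3980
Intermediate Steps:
U(h, J) = -1 + h (U(h, J) = h - 1 = -1 + h)
-3996 - U(-15, 31) = -3996 - (-1 - 15) = -3996 - 1*(-16) = -3996 + 16 = -3980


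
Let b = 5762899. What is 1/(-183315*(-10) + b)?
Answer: 1/7596049 ≈ 1.3165e-7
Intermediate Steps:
1/(-183315*(-10) + b) = 1/(-183315*(-10) + 5762899) = 1/(1833150 + 5762899) = 1/7596049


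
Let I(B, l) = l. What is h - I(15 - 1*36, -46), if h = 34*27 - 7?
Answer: 957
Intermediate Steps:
h = 911 (h = 918 - 7 = 911)
h - I(15 - 1*36, -46) = 911 - 1*(-46) = 911 + 46 = 957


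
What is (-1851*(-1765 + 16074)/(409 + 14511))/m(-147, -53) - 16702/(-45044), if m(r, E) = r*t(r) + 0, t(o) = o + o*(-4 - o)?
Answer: 64518536801287/174269621715840 ≈ 0.37022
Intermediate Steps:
m(r, E) = -r**2*(3 + r) (m(r, E) = r*(-r*(3 + r)) + 0 = -r**2*(3 + r) + 0 = -r**2*(3 + r))
(-1851*(-1765 + 16074)/(409 + 14511))/m(-147, -53) - 16702/(-45044) = (-1851*(-1765 + 16074)/(409 + 14511))/(((-147)**2*(-3 - 1*(-147)))) - 16702/(-45044) = (-1851/(14920/14309))/((21609*(-3 + 147))) - 16702*(-1/45044) = (-1851/(14920*(1/14309)))/((21609*144)) + 8351/22522 = -1851/14920/14309/3111696 + 8351/22522 = -1851*14309/14920*(1/3111696) + 8351/22522 = -26485959/14920*1/3111696 + 8351/22522 = -8828653/15475501440 + 8351/22522 = 64518536801287/174269621715840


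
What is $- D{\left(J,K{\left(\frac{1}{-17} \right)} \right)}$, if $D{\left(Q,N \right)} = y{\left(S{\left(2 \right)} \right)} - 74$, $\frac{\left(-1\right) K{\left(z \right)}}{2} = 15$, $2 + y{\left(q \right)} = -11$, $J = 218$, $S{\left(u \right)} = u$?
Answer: $87$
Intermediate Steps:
$y{\left(q \right)} = -13$ ($y{\left(q \right)} = -2 - 11 = -13$)
$K{\left(z \right)} = -30$ ($K{\left(z \right)} = \left(-2\right) 15 = -30$)
$D{\left(Q,N \right)} = -87$ ($D{\left(Q,N \right)} = -13 - 74 = -87$)
$- D{\left(J,K{\left(\frac{1}{-17} \right)} \right)} = \left(-1\right) \left(-87\right) = 87$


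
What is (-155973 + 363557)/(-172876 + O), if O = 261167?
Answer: 207584/88291 ≈ 2.3511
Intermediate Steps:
(-155973 + 363557)/(-172876 + O) = (-155973 + 363557)/(-172876 + 261167) = 207584/88291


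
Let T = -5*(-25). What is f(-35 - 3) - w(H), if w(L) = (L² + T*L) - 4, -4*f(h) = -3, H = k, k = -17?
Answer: 7363/4 ≈ 1840.8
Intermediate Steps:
H = -17
T = 125
f(h) = ¾ (f(h) = -¼*(-3) = ¾)
w(L) = -4 + L² + 125*L (w(L) = (L² + 125*L) - 4 = -4 + L² + 125*L)
f(-35 - 3) - w(H) = ¾ - (-4 + (-17)² + 125*(-17)) = ¾ - (-4 + 289 - 2125) = ¾ - 1*(-1840) = ¾ + 1840 = 7363/4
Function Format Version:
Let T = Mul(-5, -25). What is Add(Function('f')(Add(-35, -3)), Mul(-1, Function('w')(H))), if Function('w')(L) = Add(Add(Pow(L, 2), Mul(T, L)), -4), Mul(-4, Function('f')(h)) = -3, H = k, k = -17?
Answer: Rational(7363, 4) ≈ 1840.8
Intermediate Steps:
H = -17
T = 125
Function('f')(h) = Rational(3, 4) (Function('f')(h) = Mul(Rational(-1, 4), -3) = Rational(3, 4))
Function('w')(L) = Add(-4, Pow(L, 2), Mul(125, L)) (Function('w')(L) = Add(Add(Pow(L, 2), Mul(125, L)), -4) = Add(-4, Pow(L, 2), Mul(125, L)))
Add(Function('f')(Add(-35, -3)), Mul(-1, Function('w')(H))) = Add(Rational(3, 4), Mul(-1, Add(-4, Pow(-17, 2), Mul(125, -17)))) = Add(Rational(3, 4), Mul(-1, Add(-4, 289, -2125))) = Add(Rational(3, 4), Mul(-1, -1840)) = Add(Rational(3, 4), 1840) = Rational(7363, 4)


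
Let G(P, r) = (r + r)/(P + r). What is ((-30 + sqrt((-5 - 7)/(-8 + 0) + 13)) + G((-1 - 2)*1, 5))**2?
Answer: (-50 + sqrt(58))**2/4 ≈ 449.11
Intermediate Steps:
G(P, r) = 2*r/(P + r) (G(P, r) = (2*r)/(P + r) = 2*r/(P + r))
((-30 + sqrt((-5 - 7)/(-8 + 0) + 13)) + G((-1 - 2)*1, 5))**2 = ((-30 + sqrt((-5 - 7)/(-8 + 0) + 13)) + 2*5/((-1 - 2)*1 + 5))**2 = ((-30 + sqrt(-12/(-8) + 13)) + 2*5/(-3*1 + 5))**2 = ((-30 + sqrt(-12*(-1/8) + 13)) + 2*5/(-3 + 5))**2 = ((-30 + sqrt(3/2 + 13)) + 2*5/2)**2 = ((-30 + sqrt(29/2)) + 2*5*(1/2))**2 = ((-30 + sqrt(58)/2) + 5)**2 = (-25 + sqrt(58)/2)**2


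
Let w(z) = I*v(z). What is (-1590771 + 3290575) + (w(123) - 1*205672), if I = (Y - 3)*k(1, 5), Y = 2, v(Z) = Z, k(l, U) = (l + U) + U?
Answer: 1492779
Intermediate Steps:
k(l, U) = l + 2*U (k(l, U) = (U + l) + U = l + 2*U)
I = -11 (I = (2 - 3)*(1 + 2*5) = -(1 + 10) = -1*11 = -11)
w(z) = -11*z
(-1590771 + 3290575) + (w(123) - 1*205672) = (-1590771 + 3290575) + (-11*123 - 1*205672) = 1699804 + (-1353 - 205672) = 1699804 - 207025 = 1492779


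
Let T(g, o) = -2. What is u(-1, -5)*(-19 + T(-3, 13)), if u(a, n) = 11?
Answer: -231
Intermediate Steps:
u(-1, -5)*(-19 + T(-3, 13)) = 11*(-19 - 2) = 11*(-21) = -231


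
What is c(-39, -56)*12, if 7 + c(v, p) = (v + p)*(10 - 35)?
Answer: 28416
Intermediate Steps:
c(v, p) = -7 - 25*p - 25*v (c(v, p) = -7 + (v + p)*(10 - 35) = -7 + (p + v)*(-25) = -7 + (-25*p - 25*v) = -7 - 25*p - 25*v)
c(-39, -56)*12 = (-7 - 25*(-56) - 25*(-39))*12 = (-7 + 1400 + 975)*12 = 2368*12 = 28416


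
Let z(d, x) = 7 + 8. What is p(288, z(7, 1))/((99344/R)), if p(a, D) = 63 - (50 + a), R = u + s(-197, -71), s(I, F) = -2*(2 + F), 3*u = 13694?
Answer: -969925/74508 ≈ -13.018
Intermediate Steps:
u = 13694/3 (u = (1/3)*13694 = 13694/3 ≈ 4564.7)
s(I, F) = -4 - 2*F
R = 14108/3 (R = 13694/3 + (-4 - 2*(-71)) = 13694/3 + (-4 + 142) = 13694/3 + 138 = 14108/3 ≈ 4702.7)
z(d, x) = 15
p(a, D) = 13 - a (p(a, D) = 63 + (-50 - a) = 13 - a)
p(288, z(7, 1))/((99344/R)) = (13 - 1*288)/((99344/(14108/3))) = (13 - 288)/((99344*(3/14108))) = -275/74508/3527 = -275*3527/74508 = -969925/74508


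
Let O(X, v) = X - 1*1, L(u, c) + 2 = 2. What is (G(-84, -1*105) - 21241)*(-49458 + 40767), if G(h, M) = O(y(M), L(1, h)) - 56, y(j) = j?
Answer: 186013473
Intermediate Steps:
L(u, c) = 0 (L(u, c) = -2 + 2 = 0)
O(X, v) = -1 + X (O(X, v) = X - 1 = -1 + X)
G(h, M) = -57 + M (G(h, M) = (-1 + M) - 56 = -57 + M)
(G(-84, -1*105) - 21241)*(-49458 + 40767) = ((-57 - 1*105) - 21241)*(-49458 + 40767) = ((-57 - 105) - 21241)*(-8691) = (-162 - 21241)*(-8691) = -21403*(-8691) = 186013473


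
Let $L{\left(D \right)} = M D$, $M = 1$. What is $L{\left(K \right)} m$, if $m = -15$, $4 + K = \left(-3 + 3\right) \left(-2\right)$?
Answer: $60$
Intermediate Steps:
$K = -4$ ($K = -4 + \left(-3 + 3\right) \left(-2\right) = -4 + 0 \left(-2\right) = -4 + 0 = -4$)
$L{\left(D \right)} = D$ ($L{\left(D \right)} = 1 D = D$)
$L{\left(K \right)} m = \left(-4\right) \left(-15\right) = 60$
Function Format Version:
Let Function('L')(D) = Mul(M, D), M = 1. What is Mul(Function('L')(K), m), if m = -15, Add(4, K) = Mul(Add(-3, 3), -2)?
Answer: 60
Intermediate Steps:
K = -4 (K = Add(-4, Mul(Add(-3, 3), -2)) = Add(-4, Mul(0, -2)) = Add(-4, 0) = -4)
Function('L')(D) = D (Function('L')(D) = Mul(1, D) = D)
Mul(Function('L')(K), m) = Mul(-4, -15) = 60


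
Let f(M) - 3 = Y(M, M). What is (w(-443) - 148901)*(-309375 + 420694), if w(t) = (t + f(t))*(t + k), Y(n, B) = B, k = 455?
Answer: -17755046543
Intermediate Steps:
f(M) = 3 + M
w(t) = (3 + 2*t)*(455 + t) (w(t) = (t + (3 + t))*(t + 455) = (3 + 2*t)*(455 + t))
(w(-443) - 148901)*(-309375 + 420694) = ((1365 + 2*(-443)² + 913*(-443)) - 148901)*(-309375 + 420694) = ((1365 + 2*196249 - 404459) - 148901)*111319 = ((1365 + 392498 - 404459) - 148901)*111319 = (-10596 - 148901)*111319 = -159497*111319 = -17755046543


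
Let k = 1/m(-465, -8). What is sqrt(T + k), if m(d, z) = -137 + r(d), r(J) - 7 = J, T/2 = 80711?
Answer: 547*sqrt(190995)/595 ≈ 401.77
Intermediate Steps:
T = 161422 (T = 2*80711 = 161422)
r(J) = 7 + J
m(d, z) = -130 + d (m(d, z) = -137 + (7 + d) = -130 + d)
k = -1/595 (k = 1/(-130 - 465) = 1/(-595) = -1/595 ≈ -0.0016807)
sqrt(T + k) = sqrt(161422 - 1/595) = sqrt(96046089/595) = 547*sqrt(190995)/595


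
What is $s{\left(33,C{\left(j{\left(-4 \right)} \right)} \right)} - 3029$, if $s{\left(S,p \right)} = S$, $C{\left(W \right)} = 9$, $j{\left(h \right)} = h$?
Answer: $-2996$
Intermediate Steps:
$s{\left(33,C{\left(j{\left(-4 \right)} \right)} \right)} - 3029 = 33 - 3029 = -2996$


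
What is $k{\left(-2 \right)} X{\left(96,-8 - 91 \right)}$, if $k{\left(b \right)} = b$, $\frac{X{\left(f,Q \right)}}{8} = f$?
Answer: $-1536$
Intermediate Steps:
$X{\left(f,Q \right)} = 8 f$
$k{\left(-2 \right)} X{\left(96,-8 - 91 \right)} = - 2 \cdot 8 \cdot 96 = \left(-2\right) 768 = -1536$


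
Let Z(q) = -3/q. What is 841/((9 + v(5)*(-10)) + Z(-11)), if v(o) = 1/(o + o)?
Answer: 9251/91 ≈ 101.66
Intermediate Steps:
v(o) = 1/(2*o)
841/((9 + v(5)*(-10)) + Z(-11)) = 841/((9 + ((1/2)/5)*(-10)) - 3/(-11)) = 841/((9 + ((1/2)*(1/5))*(-10)) - 3*(-1/11)) = 841/((9 + (1/10)*(-10)) + 3/11) = 841/((9 - 1) + 3/11) = 841/(8 + 3/11) = 841/(91/11) = 841*(11/91) = 9251/91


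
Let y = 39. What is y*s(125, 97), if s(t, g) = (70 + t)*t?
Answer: 950625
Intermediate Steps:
s(t, g) = t*(70 + t)
y*s(125, 97) = 39*(125*(70 + 125)) = 39*(125*195) = 39*24375 = 950625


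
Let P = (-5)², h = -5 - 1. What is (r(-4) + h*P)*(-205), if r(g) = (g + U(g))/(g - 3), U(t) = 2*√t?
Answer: 214430/7 + 820*I/7 ≈ 30633.0 + 117.14*I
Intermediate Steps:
h = -6
r(g) = (g + 2*√g)/(-3 + g) (r(g) = (g + 2*√g)/(g - 3) = (g + 2*√g)/(-3 + g))
P = 25
(r(-4) + h*P)*(-205) = ((-4 + 2*√(-4))/(-3 - 4) - 6*25)*(-205) = ((-4 + 2*(2*I))/(-7) - 150)*(-205) = (-(-4 + 4*I)/7 - 150)*(-205) = ((4/7 - 4*I/7) - 150)*(-205) = (-1046/7 - 4*I/7)*(-205) = 214430/7 + 820*I/7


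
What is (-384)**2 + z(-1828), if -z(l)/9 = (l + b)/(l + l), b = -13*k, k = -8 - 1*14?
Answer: 269542629/1828 ≈ 1.4745e+5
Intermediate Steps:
k = -22 (k = -8 - 14 = -22)
b = 286 (b = -13*(-22) = 286)
z(l) = -9*(286 + l)/(2*l) (z(l) = -9*(l + 286)/(l + l) = -9*(286 + l)/(2*l))
(-384)**2 + z(-1828) = (-384)**2 + (-9/2 - 1287/(-1828)) = 147456 + (-9/2 - 1287*(-1/1828)) = 147456 + (-9/2 + 1287/1828) = 147456 - 6939/1828 = 269542629/1828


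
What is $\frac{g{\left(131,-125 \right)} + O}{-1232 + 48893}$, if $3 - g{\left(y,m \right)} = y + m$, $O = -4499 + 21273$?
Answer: $\frac{16771}{47661} \approx 0.35188$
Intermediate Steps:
$O = 16774$
$g{\left(y,m \right)} = 3 - m - y$ ($g{\left(y,m \right)} = 3 - \left(y + m\right) = 3 - \left(m + y\right) = 3 - m - y$)
$\frac{g{\left(131,-125 \right)} + O}{-1232 + 48893} = \frac{\left(3 - -125 - 131\right) + 16774}{-1232 + 48893} = \frac{\left(3 + 125 - 131\right) + 16774}{47661} = \left(-3 + 16774\right) \frac{1}{47661} = 16771 \cdot \frac{1}{47661} = \frac{16771}{47661}$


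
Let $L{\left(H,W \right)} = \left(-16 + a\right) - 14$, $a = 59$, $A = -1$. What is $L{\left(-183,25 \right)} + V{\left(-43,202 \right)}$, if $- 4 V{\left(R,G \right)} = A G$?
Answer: $\frac{159}{2} \approx 79.5$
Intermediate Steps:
$V{\left(R,G \right)} = \frac{G}{4}$ ($V{\left(R,G \right)} = - \frac{\left(-1\right) G}{4} = \frac{G}{4}$)
$L{\left(H,W \right)} = 29$ ($L{\left(H,W \right)} = \left(-16 + 59\right) - 14 = 43 - 14 = 29$)
$L{\left(-183,25 \right)} + V{\left(-43,202 \right)} = 29 + \frac{1}{4} \cdot 202 = 29 + \frac{101}{2} = \frac{159}{2}$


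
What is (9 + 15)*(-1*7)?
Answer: -168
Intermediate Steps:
(9 + 15)*(-1*7) = 24*(-7) = -168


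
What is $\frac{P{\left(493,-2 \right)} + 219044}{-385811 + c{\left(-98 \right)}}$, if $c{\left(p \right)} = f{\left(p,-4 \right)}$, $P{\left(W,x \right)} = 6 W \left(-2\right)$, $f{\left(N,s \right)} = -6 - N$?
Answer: $- \frac{213128}{385719} \approx -0.55255$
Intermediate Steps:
$P{\left(W,x \right)} = - 12 W$
$c{\left(p \right)} = -6 - p$
$\frac{P{\left(493,-2 \right)} + 219044}{-385811 + c{\left(-98 \right)}} = \frac{\left(-12\right) 493 + 219044}{-385811 - -92} = \frac{-5916 + 219044}{-385811 + \left(-6 + 98\right)} = \frac{213128}{-385811 + 92} = \frac{213128}{-385719} = 213128 \left(- \frac{1}{385719}\right) = - \frac{213128}{385719}$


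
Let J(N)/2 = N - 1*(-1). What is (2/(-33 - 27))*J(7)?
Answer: -8/15 ≈ -0.53333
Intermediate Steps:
J(N) = 2 + 2*N (J(N) = 2*(N - 1*(-1)) = 2*(N + 1) = 2*(1 + N) = 2 + 2*N)
(2/(-33 - 27))*J(7) = (2/(-33 - 27))*(2 + 2*7) = (2/(-60))*(2 + 14) = (2*(-1/60))*16 = -1/30*16 = -8/15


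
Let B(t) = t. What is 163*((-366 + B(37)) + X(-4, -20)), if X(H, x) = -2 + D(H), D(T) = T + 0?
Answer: -54605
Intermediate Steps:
D(T) = T
X(H, x) = -2 + H
163*((-366 + B(37)) + X(-4, -20)) = 163*((-366 + 37) + (-2 - 4)) = 163*(-329 - 6) = 163*(-335) = -54605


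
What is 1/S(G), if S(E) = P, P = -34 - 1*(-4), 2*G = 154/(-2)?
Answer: -1/30 ≈ -0.033333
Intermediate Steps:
G = -77/2 (G = (154/(-2))/2 = (154*(-½))/2 = (½)*(-77) = -77/2 ≈ -38.500)
P = -30 (P = -34 + 4 = -30)
S(E) = -30
1/S(G) = 1/(-30) = -1/30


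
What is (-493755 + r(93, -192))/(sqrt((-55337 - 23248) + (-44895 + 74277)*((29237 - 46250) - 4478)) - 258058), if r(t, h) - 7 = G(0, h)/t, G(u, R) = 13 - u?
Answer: 11849649433958/6251967641523 + 45918551*I*sqrt(70169683)/2083989213841 ≈ 1.8953 + 0.18457*I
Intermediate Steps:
r(t, h) = 7 + 13/t (r(t, h) = 7 + (13 - 1*0)/t = 7 + (13 + 0)/t = 7 + 13/t)
(-493755 + r(93, -192))/(sqrt((-55337 - 23248) + (-44895 + 74277)*((29237 - 46250) - 4478)) - 258058) = (-493755 + (7 + 13/93))/(sqrt((-55337 - 23248) + (-44895 + 74277)*((29237 - 46250) - 4478)) - 258058) = (-493755 + (7 + 13*(1/93)))/(sqrt(-78585 + 29382*(-17013 - 4478)) - 258058) = (-493755 + (7 + 13/93))/(sqrt(-78585 + 29382*(-21491)) - 258058) = (-493755 + 664/93)/(sqrt(-78585 - 631448562) - 258058) = -45918551/(93*(sqrt(-631527147) - 258058)) = -45918551/(93*(3*I*sqrt(70169683) - 258058)) = -45918551/(93*(-258058 + 3*I*sqrt(70169683)))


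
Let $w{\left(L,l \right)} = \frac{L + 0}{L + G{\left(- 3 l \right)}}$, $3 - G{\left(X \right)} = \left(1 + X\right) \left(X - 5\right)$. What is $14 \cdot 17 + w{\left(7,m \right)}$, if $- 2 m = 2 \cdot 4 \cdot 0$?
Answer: $\frac{3577}{15} \approx 238.47$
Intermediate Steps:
$G{\left(X \right)} = 3 - \left(1 + X\right) \left(-5 + X\right)$ ($G{\left(X \right)} = 3 - \left(1 + X\right) \left(X - 5\right) = 3 - \left(1 + X\right) \left(-5 + X\right)$)
$m = 0$ ($m = - \frac{2 \cdot 4 \cdot 0}{2} = - \frac{8 \cdot 0}{2} = \left(- \frac{1}{2}\right) 0 = 0$)
$w{\left(L,l \right)} = \frac{L}{8 + L - 12 l - 9 l^{2}}$ ($w{\left(L,l \right)} = \frac{L + 0}{L + \left(8 - \left(- 3 l\right)^{2} + 4 \left(- 3 l\right)\right)} = \frac{L}{L - \left(-8 + 9 l^{2} + 12 l\right)} = \frac{L}{8 + L - 12 l - 9 l^{2}}$)
$14 \cdot 17 + w{\left(7,m \right)} = 14 \cdot 17 + \frac{7}{8 + 7 - 0 - 9 \cdot 0^{2}} = 238 + \frac{7}{8 + 7 + 0 - 0} = 238 + \frac{7}{8 + 7 + 0 + 0} = 238 + \frac{7}{15} = \frac{3577}{15}$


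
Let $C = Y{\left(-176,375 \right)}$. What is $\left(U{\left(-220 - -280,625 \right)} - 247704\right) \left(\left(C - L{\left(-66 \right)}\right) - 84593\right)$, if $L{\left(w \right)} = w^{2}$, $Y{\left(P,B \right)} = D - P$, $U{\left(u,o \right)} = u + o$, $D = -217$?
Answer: $21982220810$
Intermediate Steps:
$U{\left(u,o \right)} = o + u$
$Y{\left(P,B \right)} = -217 - P$
$C = -41$ ($C = -217 - -176 = -217 + 176 = -41$)
$\left(U{\left(-220 - -280,625 \right)} - 247704\right) \left(\left(C - L{\left(-66 \right)}\right) - 84593\right) = \left(\left(625 - -60\right) - 247704\right) \left(\left(-41 - \left(-66\right)^{2}\right) - 84593\right) = \left(\left(625 + \left(-220 + 280\right)\right) - 247704\right) \left(\left(-41 - 4356\right) - 84593\right) = \left(\left(625 + 60\right) - 247704\right) \left(\left(-41 - 4356\right) - 84593\right) = \left(685 - 247704\right) \left(-4397 - 84593\right) = \left(-247019\right) \left(-88990\right) = 21982220810$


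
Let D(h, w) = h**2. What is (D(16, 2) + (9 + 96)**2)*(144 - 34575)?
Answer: -388416111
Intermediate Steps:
(D(16, 2) + (9 + 96)**2)*(144 - 34575) = (16**2 + (9 + 96)**2)*(144 - 34575) = (256 + 105**2)*(-34431) = (256 + 11025)*(-34431) = 11281*(-34431) = -388416111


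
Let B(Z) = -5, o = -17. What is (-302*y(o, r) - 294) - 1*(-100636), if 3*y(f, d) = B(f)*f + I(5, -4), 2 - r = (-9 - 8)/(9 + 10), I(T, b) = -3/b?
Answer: 550259/6 ≈ 91710.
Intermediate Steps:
r = 55/19 (r = 2 - (-9 - 8)/(9 + 10) = 2 - (-17)/19 = 2 - 1*(-17/19) = 2 + 17/19 = 55/19 ≈ 2.8947)
y(f, d) = 1/4 - 5*f/3 (y(f, d) = (-5*f - 3/(-4))/3 = (-5*f - 3*(-1/4))/3 = (-5*f + 3/4)/3 = (3/4 - 5*f)/3 = 1/4 - 5*f/3)
(-302*y(o, r) - 294) - 1*(-100636) = (-302*(1/4 - 5/3*(-17)) - 294) - 1*(-100636) = (-302*(1/4 + 85/3) - 294) + 100636 = (-302*343/12 - 294) + 100636 = (-51793/6 - 294) + 100636 = -53557/6 + 100636 = 550259/6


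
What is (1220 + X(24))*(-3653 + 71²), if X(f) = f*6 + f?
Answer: 1926544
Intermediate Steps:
X(f) = 7*f (X(f) = 6*f + f = 7*f)
(1220 + X(24))*(-3653 + 71²) = (1220 + 7*24)*(-3653 + 71²) = (1220 + 168)*(-3653 + 5041) = 1388*1388 = 1926544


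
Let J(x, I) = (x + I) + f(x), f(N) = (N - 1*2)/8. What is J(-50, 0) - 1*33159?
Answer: -66431/2 ≈ -33216.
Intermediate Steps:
f(N) = -¼ + N/8 (f(N) = (N - 2)*(⅛) = (-2 + N)*(⅛) = -¼ + N/8)
J(x, I) = -¼ + I + 9*x/8 (J(x, I) = (x + I) + (-¼ + x/8) = (I + x) + (-¼ + x/8) = -¼ + I + 9*x/8)
J(-50, 0) - 1*33159 = (-¼ + 0 + (9/8)*(-50)) - 1*33159 = (-¼ + 0 - 225/4) - 33159 = -113/2 - 33159 = -66431/2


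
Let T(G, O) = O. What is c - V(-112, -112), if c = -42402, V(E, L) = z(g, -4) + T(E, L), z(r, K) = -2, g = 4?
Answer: -42288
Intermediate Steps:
V(E, L) = -2 + L
c - V(-112, -112) = -42402 - (-2 - 112) = -42402 - 1*(-114) = -42402 + 114 = -42288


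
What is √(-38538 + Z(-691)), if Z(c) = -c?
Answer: I*√37847 ≈ 194.54*I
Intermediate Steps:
√(-38538 + Z(-691)) = √(-38538 - 1*(-691)) = √(-38538 + 691) = √(-37847) = I*√37847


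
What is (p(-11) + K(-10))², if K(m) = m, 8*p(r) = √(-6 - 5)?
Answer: (80 - I*√11)²/64 ≈ 99.828 - 8.2916*I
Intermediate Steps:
p(r) = I*√11/8 (p(r) = √(-6 - 5)/8 = √(-11)/8 = (I*√11)/8 = I*√11/8)
(p(-11) + K(-10))² = (I*√11/8 - 10)² = (-10 + I*√11/8)²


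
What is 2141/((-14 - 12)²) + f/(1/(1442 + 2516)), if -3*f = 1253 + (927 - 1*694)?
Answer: -3975947065/2028 ≈ -1.9605e+6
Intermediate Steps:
f = -1486/3 (f = -(1253 + (927 - 1*694))/3 = -(1253 + (927 - 694))/3 = -(1253 + 233)/3 = -⅓*1486 = -1486/3 ≈ -495.33)
2141/((-14 - 12)²) + f/(1/(1442 + 2516)) = 2141/((-14 - 12)²) - 1486/(3*(1/(1442 + 2516))) = 2141/((-26)²) - 1486/(3*(1/3958)) = 2141/676 - 1486/(3*1/3958) = 2141*(1/676) - 1486/3*3958 = 2141/676 - 5881588/3 = -3975947065/2028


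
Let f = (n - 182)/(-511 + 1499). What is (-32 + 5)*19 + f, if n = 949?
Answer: -38929/76 ≈ -512.22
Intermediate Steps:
f = 59/76 (f = (949 - 182)/(-511 + 1499) = 767/988 = 767*(1/988) = 59/76 ≈ 0.77632)
(-32 + 5)*19 + f = (-32 + 5)*19 + 59/76 = -27*19 + 59/76 = -513 + 59/76 = -38929/76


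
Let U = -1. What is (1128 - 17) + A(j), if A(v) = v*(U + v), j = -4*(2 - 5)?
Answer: 1243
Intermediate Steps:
j = 12 (j = -4*(-3) = 12)
A(v) = v*(-1 + v)
(1128 - 17) + A(j) = (1128 - 17) + 12*(-1 + 12) = 1111 + 12*11 = 1111 + 132 = 1243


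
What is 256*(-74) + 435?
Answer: -18509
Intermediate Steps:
256*(-74) + 435 = -18944 + 435 = -18509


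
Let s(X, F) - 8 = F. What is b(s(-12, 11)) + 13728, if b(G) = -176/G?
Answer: 260656/19 ≈ 13719.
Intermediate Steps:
s(X, F) = 8 + F
b(s(-12, 11)) + 13728 = -176/(8 + 11) + 13728 = -176/19 + 13728 = 260656/19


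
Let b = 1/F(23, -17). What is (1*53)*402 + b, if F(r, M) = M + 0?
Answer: 362201/17 ≈ 21306.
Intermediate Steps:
F(r, M) = M
b = -1/17 (b = 1/(-17) = -1/17 ≈ -0.058824)
(1*53)*402 + b = (1*53)*402 - 1/17 = 53*402 - 1/17 = 21306 - 1/17 = 362201/17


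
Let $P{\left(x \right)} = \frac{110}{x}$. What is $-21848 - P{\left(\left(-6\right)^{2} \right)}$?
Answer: $- \frac{393319}{18} \approx -21851.0$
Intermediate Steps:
$-21848 - P{\left(\left(-6\right)^{2} \right)} = -21848 - \frac{110}{\left(-6\right)^{2}} = -21848 - \frac{110}{36} = -21848 - 110 \cdot \frac{1}{36} = -21848 - \frac{55}{18} = - \frac{393319}{18}$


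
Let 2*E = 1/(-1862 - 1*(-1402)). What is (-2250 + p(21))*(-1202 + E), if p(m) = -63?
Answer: 2557810233/920 ≈ 2.7802e+6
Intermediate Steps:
E = -1/920 (E = 1/(2*(-1862 - 1*(-1402))) = 1/(2*(-1862 + 1402)) = (½)/(-460) = (½)*(-1/460) = -1/920 ≈ -0.0010870)
(-2250 + p(21))*(-1202 + E) = (-2250 - 63)*(-1202 - 1/920) = -2313*(-1105841/920) = 2557810233/920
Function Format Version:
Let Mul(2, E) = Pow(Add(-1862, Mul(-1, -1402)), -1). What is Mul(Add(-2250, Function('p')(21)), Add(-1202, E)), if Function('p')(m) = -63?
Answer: Rational(2557810233, 920) ≈ 2.7802e+6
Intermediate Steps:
E = Rational(-1, 920) (E = Mul(Rational(1, 2), Pow(Add(-1862, Mul(-1, -1402)), -1)) = Mul(Rational(1, 2), Pow(Add(-1862, 1402), -1)) = Mul(Rational(1, 2), Pow(-460, -1)) = Mul(Rational(1, 2), Rational(-1, 460)) = Rational(-1, 920) ≈ -0.0010870)
Mul(Add(-2250, Function('p')(21)), Add(-1202, E)) = Mul(Add(-2250, -63), Add(-1202, Rational(-1, 920))) = Mul(-2313, Rational(-1105841, 920)) = Rational(2557810233, 920)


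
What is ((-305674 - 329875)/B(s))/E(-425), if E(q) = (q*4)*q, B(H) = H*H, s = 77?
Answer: -635549/4283702500 ≈ -0.00014836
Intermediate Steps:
B(H) = H²
E(q) = 4*q² (E(q) = (4*q)*q = 4*q²)
((-305674 - 329875)/B(s))/E(-425) = ((-305674 - 329875)/(77²))/((4*(-425)²)) = (-635549/5929)/((4*180625)) = -635549*1/5929/722500 = -635549/5929*1/722500 = -635549/4283702500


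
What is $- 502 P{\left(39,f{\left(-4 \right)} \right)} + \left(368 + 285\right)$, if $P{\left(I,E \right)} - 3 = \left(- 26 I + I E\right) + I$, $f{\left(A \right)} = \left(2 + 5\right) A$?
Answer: $1036781$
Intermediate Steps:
$f{\left(A \right)} = 7 A$
$P{\left(I,E \right)} = 3 - 25 I + E I$ ($P{\left(I,E \right)} = 3 + \left(\left(- 26 I + I E\right) + I\right) = 3 + \left(\left(- 26 I + E I\right) + I\right) = 3 + \left(- 25 I + E I\right) = 3 - 25 I + E I$)
$- 502 P{\left(39,f{\left(-4 \right)} \right)} + \left(368 + 285\right) = - 502 \left(3 - 975 + 7 \left(-4\right) 39\right) + \left(368 + 285\right) = - 502 \left(3 - 975 - 1092\right) + 653 = \left(-502\right) \left(-2064\right) + 653 = 1036128 + 653 = 1036781$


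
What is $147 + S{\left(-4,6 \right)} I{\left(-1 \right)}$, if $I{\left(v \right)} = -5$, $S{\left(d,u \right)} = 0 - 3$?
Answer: $162$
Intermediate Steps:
$S{\left(d,u \right)} = -3$ ($S{\left(d,u \right)} = 0 - 3 = -3$)
$147 + S{\left(-4,6 \right)} I{\left(-1 \right)} = 147 - -15 = 147 + 15 = 162$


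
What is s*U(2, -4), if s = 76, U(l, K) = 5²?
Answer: 1900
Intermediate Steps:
U(l, K) = 25
s*U(2, -4) = 76*25 = 1900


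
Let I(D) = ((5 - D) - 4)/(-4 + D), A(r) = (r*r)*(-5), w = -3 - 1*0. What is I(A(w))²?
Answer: 2116/2401 ≈ 0.88130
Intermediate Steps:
w = -3 (w = -3 + 0 = -3)
A(r) = -5*r² (A(r) = r²*(-5) = -5*r²)
I(D) = (1 - D)/(-4 + D)
I(A(w))² = ((1 - (-5)*(-3)²)/(-4 - 5*(-3)²))² = ((1 - (-5)*9)/(-4 - 5*9))² = ((1 - 1*(-45))/(-4 - 45))² = ((1 + 45)/(-49))² = (-1/49*46)² = (-46/49)² = 2116/2401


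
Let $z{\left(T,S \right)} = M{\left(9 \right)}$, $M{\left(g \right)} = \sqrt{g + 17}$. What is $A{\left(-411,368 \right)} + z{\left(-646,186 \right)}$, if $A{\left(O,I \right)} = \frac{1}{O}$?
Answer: $- \frac{1}{411} + \sqrt{26} \approx 5.0966$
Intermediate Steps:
$M{\left(g \right)} = \sqrt{17 + g}$
$z{\left(T,S \right)} = \sqrt{26}$ ($z{\left(T,S \right)} = \sqrt{17 + 9} = \sqrt{26}$)
$A{\left(-411,368 \right)} + z{\left(-646,186 \right)} = \frac{1}{-411} + \sqrt{26} = - \frac{1}{411} + \sqrt{26}$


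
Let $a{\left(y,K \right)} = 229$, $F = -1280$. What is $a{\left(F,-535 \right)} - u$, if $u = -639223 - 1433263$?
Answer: $2072715$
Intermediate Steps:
$u = -2072486$
$a{\left(F,-535 \right)} - u = 229 - -2072486 = 229 + 2072486 = 2072715$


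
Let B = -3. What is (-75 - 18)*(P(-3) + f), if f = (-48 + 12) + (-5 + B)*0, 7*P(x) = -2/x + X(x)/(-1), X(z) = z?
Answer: 23095/7 ≈ 3299.3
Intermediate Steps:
P(x) = -2/(7*x) - x/7 (P(x) = (-2/x + x/(-1))/7 = (-2/x + x*(-1))/7 = (-2/x - x)/7 = (-x - 2/x)/7 = -2/(7*x) - x/7)
f = -36 (f = (-48 + 12) + (-5 - 3)*0 = -36 - 8*0 = -36 + 0 = -36)
(-75 - 18)*(P(-3) + f) = (-75 - 18)*((⅐)*(-2 - 1*(-3)²)/(-3) - 36) = -93*((⅐)*(-⅓)*(-2 - 1*9) - 36) = -93*((⅐)*(-⅓)*(-2 - 9) - 36) = -93*((⅐)*(-⅓)*(-11) - 36) = -93*(11/21 - 36) = -93*(-745/21) = 23095/7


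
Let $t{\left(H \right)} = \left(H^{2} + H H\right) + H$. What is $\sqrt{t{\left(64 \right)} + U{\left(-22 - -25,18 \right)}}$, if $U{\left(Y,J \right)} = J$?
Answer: $\sqrt{8274} \approx 90.962$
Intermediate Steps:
$t{\left(H \right)} = H + 2 H^{2}$ ($t{\left(H \right)} = \left(H^{2} + H^{2}\right) + H = 2 H^{2} + H = H + 2 H^{2}$)
$\sqrt{t{\left(64 \right)} + U{\left(-22 - -25,18 \right)}} = \sqrt{64 \left(1 + 2 \cdot 64\right) + 18} = \sqrt{64 \left(1 + 128\right) + 18} = \sqrt{64 \cdot 129 + 18} = \sqrt{8256 + 18} = \sqrt{8274}$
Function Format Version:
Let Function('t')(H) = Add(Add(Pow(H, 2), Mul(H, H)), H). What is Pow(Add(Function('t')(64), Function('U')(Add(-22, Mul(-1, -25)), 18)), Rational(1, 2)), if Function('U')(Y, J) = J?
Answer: Pow(8274, Rational(1, 2)) ≈ 90.962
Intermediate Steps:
Function('t')(H) = Add(H, Mul(2, Pow(H, 2))) (Function('t')(H) = Add(Add(Pow(H, 2), Pow(H, 2)), H) = Add(Mul(2, Pow(H, 2)), H) = Add(H, Mul(2, Pow(H, 2))))
Pow(Add(Function('t')(64), Function('U')(Add(-22, Mul(-1, -25)), 18)), Rational(1, 2)) = Pow(Add(Mul(64, Add(1, Mul(2, 64))), 18), Rational(1, 2)) = Pow(Add(Mul(64, Add(1, 128)), 18), Rational(1, 2)) = Pow(Add(Mul(64, 129), 18), Rational(1, 2)) = Pow(Add(8256, 18), Rational(1, 2)) = Pow(8274, Rational(1, 2))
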